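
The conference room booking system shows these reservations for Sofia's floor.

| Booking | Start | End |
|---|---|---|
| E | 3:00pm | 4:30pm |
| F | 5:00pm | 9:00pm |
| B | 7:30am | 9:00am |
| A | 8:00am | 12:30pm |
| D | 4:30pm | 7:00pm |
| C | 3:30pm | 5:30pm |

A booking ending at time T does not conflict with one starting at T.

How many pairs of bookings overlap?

5

Check each pair: they overlap iff neither finishes before the other starts.
Sorted by start: B, A, E, C, D, F.
A starts before B ends → B and A overlap.
E starts after B ends, so nothing later overlaps B either.
E starts after A ends, so nothing later overlaps A either.
C starts before E ends → E and C overlap.
D starts exactly when E ends (back-to-back, no overlap), so nothing later overlaps E either.
D starts before C ends → C and D overlap.
F starts before C ends → C and F overlap.
F starts before D ends → D and F overlap.
Overlapping pairs: A & B, C & D, C & E, C & F, D & F — 5 in total.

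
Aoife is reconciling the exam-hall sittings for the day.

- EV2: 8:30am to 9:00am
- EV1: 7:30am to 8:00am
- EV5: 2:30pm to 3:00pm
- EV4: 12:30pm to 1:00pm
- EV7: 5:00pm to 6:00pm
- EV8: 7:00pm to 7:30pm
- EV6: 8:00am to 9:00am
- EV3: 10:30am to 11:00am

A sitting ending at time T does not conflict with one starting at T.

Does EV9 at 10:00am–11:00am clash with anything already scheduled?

Yes — it overlaps EV3

EV1: ends 8:00am at or before EV9 starts 10:00am → clear.
EV6: ends 9:00am at or before EV9 starts 10:00am → clear.
EV2: ends 9:00am at or before EV9 starts 10:00am → clear.
EV3: starts 10:30am before EV9 ends 11:00am, and ends 11:00am after EV9 starts 10:00am → overlap.
EV4: starts 12:30pm at or after EV9 ends 11:00am → clear.
EV5: starts 2:30pm at or after EV9 ends 11:00am → clear.
EV7: starts 5:00pm at or after EV9 ends 11:00am → clear.
EV8: starts 7:00pm at or after EV9 ends 11:00am → clear.
EV9 overlaps EV3.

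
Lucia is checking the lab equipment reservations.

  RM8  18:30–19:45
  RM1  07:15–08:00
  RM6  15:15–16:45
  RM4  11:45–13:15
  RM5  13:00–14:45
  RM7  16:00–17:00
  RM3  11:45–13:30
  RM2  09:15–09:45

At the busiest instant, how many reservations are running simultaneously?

3

Walk through starts and ends in time order (an end at T is processed before a start at T):
07:15 start RM1 → 1
08:00 end RM1 → 0
09:15 start RM2 → 1
09:45 end RM2 → 0
11:45 start RM3 → 1
11:45 start RM4 → 2
13:00 start RM5 → 3
13:15 end RM4 → 2
13:30 end RM3 → 1
14:45 end RM5 → 0
15:15 start RM6 → 1
16:00 start RM7 → 2
16:45 end RM6 → 1
17:00 end RM7 → 0
18:30 start RM8 → 1
19:45 end RM8 → 0
Peak is 3, at 13:00 (RM3, RM4, RM5).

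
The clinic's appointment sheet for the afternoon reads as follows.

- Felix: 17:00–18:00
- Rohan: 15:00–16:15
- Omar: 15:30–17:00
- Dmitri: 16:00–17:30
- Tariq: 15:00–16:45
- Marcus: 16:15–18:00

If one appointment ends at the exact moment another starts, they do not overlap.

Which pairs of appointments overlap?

Sorted by start: Rohan, Tariq, Omar, Dmitri, Marcus, Felix.
Tariq starts before Rohan ends → Rohan and Tariq overlap.
Omar starts before Rohan ends → Rohan and Omar overlap.
Dmitri starts before Rohan ends → Rohan and Dmitri overlap.
Marcus starts exactly when Rohan ends (back-to-back, no overlap); Rohan is clear from here.
Omar starts before Tariq ends → Tariq and Omar overlap.
Dmitri starts before Tariq ends → Tariq and Dmitri overlap.
Marcus starts before Tariq ends → Tariq and Marcus overlap.
Felix starts after Tariq ends.
Dmitri starts before Omar ends → Omar and Dmitri overlap.
Marcus starts before Omar ends → Omar and Marcus overlap.
Felix starts exactly when Omar ends (back-to-back, no overlap).
Marcus starts before Dmitri ends → Dmitri and Marcus overlap.
Felix starts before Dmitri ends → Dmitri and Felix overlap.
Felix starts before Marcus ends → Marcus and Felix overlap.

Dmitri & Felix, Dmitri & Marcus, Dmitri & Omar, Dmitri & Rohan, Dmitri & Tariq, Felix & Marcus, Marcus & Omar, Marcus & Tariq, Omar & Rohan, Omar & Tariq, Rohan & Tariq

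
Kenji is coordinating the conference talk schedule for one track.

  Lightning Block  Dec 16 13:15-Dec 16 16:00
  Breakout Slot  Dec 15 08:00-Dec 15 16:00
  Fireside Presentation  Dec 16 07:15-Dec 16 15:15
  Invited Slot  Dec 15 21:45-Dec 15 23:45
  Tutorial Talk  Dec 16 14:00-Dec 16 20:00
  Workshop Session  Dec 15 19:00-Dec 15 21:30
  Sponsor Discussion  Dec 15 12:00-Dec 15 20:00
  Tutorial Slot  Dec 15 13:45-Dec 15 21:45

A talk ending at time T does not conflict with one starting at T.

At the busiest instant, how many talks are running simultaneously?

Sweep the timeline, counting +1 at each start and −1 at each end (ends before starts at a tie):
Dec 15 08:00 start Breakout Slot → 1
Dec 15 12:00 start Sponsor Discussion → 2
Dec 15 13:45 start Tutorial Slot → 3
Dec 15 16:00 end Breakout Slot → 2
Dec 15 19:00 start Workshop Session → 3
Dec 15 20:00 end Sponsor Discussion → 2
Dec 15 21:30 end Workshop Session → 1
Dec 15 21:45 end Tutorial Slot → 0
Dec 15 21:45 start Invited Slot → 1
Dec 15 23:45 end Invited Slot → 0
Dec 16 07:15 start Fireside Presentation → 1
Dec 16 13:15 start Lightning Block → 2
Dec 16 14:00 start Tutorial Talk → 3
Dec 16 15:15 end Fireside Presentation → 2
Dec 16 16:00 end Lightning Block → 1
Dec 16 20:00 end Tutorial Talk → 0
Peak is 3, at Dec 15 13:45 (Breakout Slot, Sponsor Discussion, Tutorial Slot).

3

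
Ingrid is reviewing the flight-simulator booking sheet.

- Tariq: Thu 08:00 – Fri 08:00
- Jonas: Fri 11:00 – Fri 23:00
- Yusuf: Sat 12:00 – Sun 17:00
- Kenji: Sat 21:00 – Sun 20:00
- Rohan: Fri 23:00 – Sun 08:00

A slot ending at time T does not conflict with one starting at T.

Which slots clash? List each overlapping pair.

Kenji & Rohan, Kenji & Yusuf, Rohan & Yusuf

Sorted by start: Tariq, Jonas, Rohan, Yusuf, Kenji.
Jonas starts after Tariq ends — done with Tariq.
Rohan starts exactly when Jonas ends (back-to-back, no overlap) — done with Jonas.
Yusuf starts before Rohan ends → Rohan and Yusuf overlap.
Kenji starts before Rohan ends → Rohan and Kenji overlap.
Kenji starts before Yusuf ends → Yusuf and Kenji overlap.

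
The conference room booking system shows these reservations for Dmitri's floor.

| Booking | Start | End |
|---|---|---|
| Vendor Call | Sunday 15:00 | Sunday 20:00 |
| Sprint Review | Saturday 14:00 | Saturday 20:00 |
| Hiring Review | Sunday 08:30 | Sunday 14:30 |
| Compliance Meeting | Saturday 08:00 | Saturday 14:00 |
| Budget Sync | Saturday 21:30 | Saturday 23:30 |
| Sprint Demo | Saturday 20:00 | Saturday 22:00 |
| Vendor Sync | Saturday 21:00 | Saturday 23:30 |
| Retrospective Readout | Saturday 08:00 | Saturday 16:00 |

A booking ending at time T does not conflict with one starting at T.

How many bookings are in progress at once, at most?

Walk through starts and ends in time order (an end at T is processed before a start at T):
Saturday 08:00 start Compliance Meeting → 1
Saturday 08:00 start Retrospective Readout → 2
Saturday 14:00 end Compliance Meeting → 1
Saturday 14:00 start Sprint Review → 2
Saturday 16:00 end Retrospective Readout → 1
Saturday 20:00 end Sprint Review → 0
Saturday 20:00 start Sprint Demo → 1
Saturday 21:00 start Vendor Sync → 2
Saturday 21:30 start Budget Sync → 3
Saturday 22:00 end Sprint Demo → 2
Saturday 23:30 end Budget Sync → 1
Saturday 23:30 end Vendor Sync → 0
Sunday 08:30 start Hiring Review → 1
Sunday 14:30 end Hiring Review → 0
Sunday 15:00 start Vendor Call → 1
Sunday 20:00 end Vendor Call → 0
Peak is 3, at Saturday 21:30 (Budget Sync, Sprint Demo, Vendor Sync).

3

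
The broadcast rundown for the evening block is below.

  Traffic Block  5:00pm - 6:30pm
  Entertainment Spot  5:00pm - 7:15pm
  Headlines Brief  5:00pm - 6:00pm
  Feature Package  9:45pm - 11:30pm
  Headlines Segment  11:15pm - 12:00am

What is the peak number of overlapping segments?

Walk through starts and ends in time order (an end at T is processed before a start at T):
5:00pm start Entertainment Spot → 1
5:00pm start Headlines Brief → 2
5:00pm start Traffic Block → 3
6:00pm end Headlines Brief → 2
6:30pm end Traffic Block → 1
7:15pm end Entertainment Spot → 0
9:45pm start Feature Package → 1
11:15pm start Headlines Segment → 2
11:30pm end Feature Package → 1
12:00am end Headlines Segment → 0
Peak is 3, at 5:00pm (Entertainment Spot, Headlines Brief, Traffic Block).

3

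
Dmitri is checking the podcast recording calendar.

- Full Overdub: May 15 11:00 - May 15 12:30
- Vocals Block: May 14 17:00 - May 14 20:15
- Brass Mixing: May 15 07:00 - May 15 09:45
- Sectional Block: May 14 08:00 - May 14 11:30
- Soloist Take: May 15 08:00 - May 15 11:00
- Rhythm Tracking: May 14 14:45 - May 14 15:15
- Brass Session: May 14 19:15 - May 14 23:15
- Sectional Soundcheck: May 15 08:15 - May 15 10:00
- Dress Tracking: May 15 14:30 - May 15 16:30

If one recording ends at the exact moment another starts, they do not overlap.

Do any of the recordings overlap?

Check each pair: they overlap iff neither finishes before the other starts.
Sorted by start: Sectional Block, Rhythm Tracking, Vocals Block, Brass Session, Brass Mixing, Soloist Take, Sectional Soundcheck, Full Overdub, Dress Tracking.
Rhythm Tracking starts after Sectional Block ends — done with Sectional Block.
Vocals Block starts after Rhythm Tracking ends — done with Rhythm Tracking.
Brass Session starts before Vocals Block ends → Vocals Block and Brass Session overlap.
That's a conflict, so the schedule is not conflict-free.

Yes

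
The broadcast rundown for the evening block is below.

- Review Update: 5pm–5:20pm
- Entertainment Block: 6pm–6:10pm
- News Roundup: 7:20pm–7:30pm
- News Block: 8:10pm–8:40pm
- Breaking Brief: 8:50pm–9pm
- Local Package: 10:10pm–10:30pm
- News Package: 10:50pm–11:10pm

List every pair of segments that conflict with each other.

Sorted by start: Review Update, Entertainment Block, News Roundup, News Block, Breaking Brief, Local Package, News Package.
Entertainment Block starts after Review Update ends — done with Review Update.
News Roundup starts after Entertainment Block ends — done with Entertainment Block.
News Block starts after News Roundup ends — done with News Roundup.
Breaking Brief starts after News Block ends — done with News Block.
Local Package starts after Breaking Brief ends — done with Breaking Brief.
News Package starts after Local Package ends.

no overlapping pairs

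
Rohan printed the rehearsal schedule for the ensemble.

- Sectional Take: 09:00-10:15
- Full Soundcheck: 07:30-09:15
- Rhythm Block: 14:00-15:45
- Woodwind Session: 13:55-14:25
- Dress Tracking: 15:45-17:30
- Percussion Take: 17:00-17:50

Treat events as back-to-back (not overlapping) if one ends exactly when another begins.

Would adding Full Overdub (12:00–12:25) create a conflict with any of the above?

No — it doesn't clash with anything

Full Soundcheck: ends 09:15 at or before Full Overdub starts 12:00 → clear.
Sectional Take: ends 10:15 at or before Full Overdub starts 12:00 → clear.
Woodwind Session: starts 13:55 at or after Full Overdub ends 12:25 → clear.
Rhythm Block: starts 14:00 at or after Full Overdub ends 12:25 → clear.
Dress Tracking: starts 15:45 at or after Full Overdub ends 12:25 → clear.
Percussion Take: starts 17:00 at or after Full Overdub ends 12:25 → clear.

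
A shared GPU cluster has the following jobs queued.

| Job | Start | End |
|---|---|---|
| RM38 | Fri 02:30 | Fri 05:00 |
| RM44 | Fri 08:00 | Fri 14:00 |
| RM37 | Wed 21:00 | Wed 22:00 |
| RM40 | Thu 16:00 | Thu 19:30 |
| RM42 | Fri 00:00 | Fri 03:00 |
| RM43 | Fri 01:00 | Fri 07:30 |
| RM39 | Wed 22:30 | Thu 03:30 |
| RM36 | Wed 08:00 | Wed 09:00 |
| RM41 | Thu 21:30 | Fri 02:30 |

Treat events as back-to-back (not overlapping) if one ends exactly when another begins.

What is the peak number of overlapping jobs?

3

Sweep the timeline, counting +1 at each start and −1 at each end (ends before starts at a tie):
Wed 08:00 start RM36 → 1
Wed 09:00 end RM36 → 0
Wed 21:00 start RM37 → 1
Wed 22:00 end RM37 → 0
Wed 22:30 start RM39 → 1
Thu 03:30 end RM39 → 0
Thu 16:00 start RM40 → 1
Thu 19:30 end RM40 → 0
Thu 21:30 start RM41 → 1
Fri 00:00 start RM42 → 2
Fri 01:00 start RM43 → 3
Fri 02:30 end RM41 → 2
Fri 02:30 start RM38 → 3
Fri 03:00 end RM42 → 2
Fri 05:00 end RM38 → 1
Fri 07:30 end RM43 → 0
Fri 08:00 start RM44 → 1
Fri 14:00 end RM44 → 0
Peak is 3, at Fri 01:00 (RM41, RM42, RM43).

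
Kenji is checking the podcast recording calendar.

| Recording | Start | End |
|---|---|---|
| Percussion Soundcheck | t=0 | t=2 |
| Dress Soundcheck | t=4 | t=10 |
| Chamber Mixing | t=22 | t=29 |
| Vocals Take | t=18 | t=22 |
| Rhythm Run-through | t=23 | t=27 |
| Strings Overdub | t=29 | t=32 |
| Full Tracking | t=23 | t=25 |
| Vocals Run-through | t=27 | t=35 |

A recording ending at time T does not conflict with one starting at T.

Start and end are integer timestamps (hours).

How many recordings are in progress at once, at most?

Sweep the timeline, counting +1 at each start and −1 at each end (ends before starts at a tie):
t=0 start Percussion Soundcheck → 1
t=2 end Percussion Soundcheck → 0
t=4 start Dress Soundcheck → 1
t=10 end Dress Soundcheck → 0
t=18 start Vocals Take → 1
t=22 end Vocals Take → 0
t=22 start Chamber Mixing → 1
t=23 start Full Tracking → 2
t=23 start Rhythm Run-through → 3
t=25 end Full Tracking → 2
t=27 end Rhythm Run-through → 1
t=27 start Vocals Run-through → 2
t=29 end Chamber Mixing → 1
t=29 start Strings Overdub → 2
t=32 end Strings Overdub → 1
t=35 end Vocals Run-through → 0
Peak is 3, at t=23 (Chamber Mixing, Full Tracking, Rhythm Run-through).

3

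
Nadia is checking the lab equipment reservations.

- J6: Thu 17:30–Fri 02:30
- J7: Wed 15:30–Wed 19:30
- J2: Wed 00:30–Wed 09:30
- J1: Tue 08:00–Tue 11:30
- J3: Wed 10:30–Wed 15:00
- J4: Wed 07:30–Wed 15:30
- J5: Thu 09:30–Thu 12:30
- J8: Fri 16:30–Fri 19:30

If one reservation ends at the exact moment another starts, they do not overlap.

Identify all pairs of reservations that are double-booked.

Sorted by start: J1, J2, J4, J3, J7, J5, J6, J8.
J2 starts after J1 ends; J1 is clear from here.
J4 starts before J2 ends → J2 and J4 overlap.
J3 starts after J2 ends; J2 is clear from here.
J3 starts before J4 ends → J4 and J3 overlap.
J7 starts exactly when J4 ends (back-to-back, no overlap); J4 is clear from here.
J7 starts after J3 ends; J3 is clear from here.
J5 starts after J7 ends; J7 is clear from here.
J6 starts after J5 ends; J5 is clear from here.
J8 starts after J6 ends.

J2 & J4, J3 & J4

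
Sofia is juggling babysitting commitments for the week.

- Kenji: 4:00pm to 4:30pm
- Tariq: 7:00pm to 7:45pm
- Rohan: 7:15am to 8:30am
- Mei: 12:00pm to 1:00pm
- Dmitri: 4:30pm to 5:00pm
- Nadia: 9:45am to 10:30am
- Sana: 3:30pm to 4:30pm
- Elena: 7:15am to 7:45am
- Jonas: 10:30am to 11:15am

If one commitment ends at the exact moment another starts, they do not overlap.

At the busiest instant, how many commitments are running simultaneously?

2

Walk through starts and ends in time order (an end at T is processed before a start at T):
7:15am start Elena → 1
7:15am start Rohan → 2
7:45am end Elena → 1
8:30am end Rohan → 0
9:45am start Nadia → 1
10:30am end Nadia → 0
10:30am start Jonas → 1
11:15am end Jonas → 0
12:00pm start Mei → 1
1:00pm end Mei → 0
3:30pm start Sana → 1
4:00pm start Kenji → 2
4:30pm end Kenji → 1
4:30pm end Sana → 0
4:30pm start Dmitri → 1
5:00pm end Dmitri → 0
7:00pm start Tariq → 1
7:45pm end Tariq → 0
Peak is 2, at 7:15am (Elena, Rohan).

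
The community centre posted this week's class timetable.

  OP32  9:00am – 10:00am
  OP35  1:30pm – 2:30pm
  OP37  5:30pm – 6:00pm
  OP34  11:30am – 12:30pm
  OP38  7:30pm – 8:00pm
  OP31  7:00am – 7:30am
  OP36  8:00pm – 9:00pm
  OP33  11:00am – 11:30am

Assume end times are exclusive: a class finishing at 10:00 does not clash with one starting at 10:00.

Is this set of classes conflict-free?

Sorted by start: OP31, OP32, OP33, OP34, OP35, OP37, OP38, OP36.
OP32 starts after OP31 ends — done with OP31.
OP33 starts after OP32 ends — done with OP32.
OP34 starts exactly when OP33 ends (back-to-back, no overlap) — done with OP33.
OP35 starts after OP34 ends — done with OP34.
OP37 starts after OP35 ends — done with OP35.
OP38 starts after OP37 ends — done with OP37.
OP36 starts exactly when OP38 ends (back-to-back, no overlap).
Every pair is clear; the schedule has no overlaps.

Yes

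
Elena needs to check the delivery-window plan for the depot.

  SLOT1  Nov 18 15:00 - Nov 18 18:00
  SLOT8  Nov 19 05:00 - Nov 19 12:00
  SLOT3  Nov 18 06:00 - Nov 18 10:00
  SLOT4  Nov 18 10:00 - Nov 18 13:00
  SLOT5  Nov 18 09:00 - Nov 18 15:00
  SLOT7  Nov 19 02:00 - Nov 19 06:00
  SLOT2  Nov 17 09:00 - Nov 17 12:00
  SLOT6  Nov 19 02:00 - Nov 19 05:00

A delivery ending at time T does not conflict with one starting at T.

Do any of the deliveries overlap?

Sorted by start: SLOT2, SLOT3, SLOT5, SLOT4, SLOT1, SLOT6, SLOT7, SLOT8.
SLOT3 starts after SLOT2 ends; SLOT2 is clear from here.
SLOT5 starts before SLOT3 ends → SLOT3 and SLOT5 overlap.
That's a conflict, so the schedule is not conflict-free.

Yes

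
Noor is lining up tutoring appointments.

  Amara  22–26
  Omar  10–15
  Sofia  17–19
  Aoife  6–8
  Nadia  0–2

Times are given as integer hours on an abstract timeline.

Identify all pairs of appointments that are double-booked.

Sorted by start: Nadia, Aoife, Omar, Sofia, Amara.
Aoife starts after Nadia ends, so Nadia has no further overlaps.
Omar starts after Aoife ends, so Aoife has no further overlaps.
Sofia starts after Omar ends, so Omar has no further overlaps.
Amara starts after Sofia ends.

no overlapping pairs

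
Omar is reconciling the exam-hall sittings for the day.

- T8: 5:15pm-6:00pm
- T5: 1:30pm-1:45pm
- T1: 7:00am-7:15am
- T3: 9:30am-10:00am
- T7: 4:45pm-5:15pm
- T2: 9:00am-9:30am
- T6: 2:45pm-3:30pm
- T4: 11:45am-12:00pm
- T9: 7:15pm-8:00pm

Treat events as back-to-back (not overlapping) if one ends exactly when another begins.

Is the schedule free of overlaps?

Sorted by start: T1, T2, T3, T4, T5, T6, T7, T8, T9.
T2 starts after T1 ends, so T1 has no further overlaps.
T3 starts exactly when T2 ends (back-to-back, no overlap), so T2 has no further overlaps.
T4 starts after T3 ends, so T3 has no further overlaps.
T5 starts after T4 ends, so T4 has no further overlaps.
T6 starts after T5 ends, so T5 has no further overlaps.
T7 starts after T6 ends, so T6 has no further overlaps.
T8 starts exactly when T7 ends (back-to-back, no overlap), so T7 has no further overlaps.
T9 starts after T8 ends.
Every pair is clear; the schedule has no overlaps.

Yes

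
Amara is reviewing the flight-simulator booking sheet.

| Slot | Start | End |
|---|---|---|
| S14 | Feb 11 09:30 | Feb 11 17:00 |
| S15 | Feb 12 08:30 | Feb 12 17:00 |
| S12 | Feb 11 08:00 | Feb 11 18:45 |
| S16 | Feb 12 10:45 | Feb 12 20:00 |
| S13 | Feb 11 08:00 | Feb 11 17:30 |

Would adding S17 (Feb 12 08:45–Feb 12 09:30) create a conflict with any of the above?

Yes — it overlaps S15

S12: ends Feb 11 18:45 at or before S17 starts Feb 12 08:45 → clear.
S13: ends Feb 11 17:30 at or before S17 starts Feb 12 08:45 → clear.
S14: ends Feb 11 17:00 at or before S17 starts Feb 12 08:45 → clear.
S15: starts Feb 12 08:30 before S17 ends Feb 12 09:30, and ends Feb 12 17:00 after S17 starts Feb 12 08:45 → overlap.
S16: starts Feb 12 10:45 at or after S17 ends Feb 12 09:30 → clear.
S17 overlaps S15.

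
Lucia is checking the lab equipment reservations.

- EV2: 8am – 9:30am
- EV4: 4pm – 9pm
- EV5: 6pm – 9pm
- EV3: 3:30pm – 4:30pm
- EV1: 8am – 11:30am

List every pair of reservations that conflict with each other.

Sorted by start: EV1, EV2, EV3, EV4, EV5.
EV2 starts before EV1 ends → EV1 and EV2 overlap.
EV3 starts after EV1 ends; EV1 is clear from here.
EV3 starts after EV2 ends; EV2 is clear from here.
EV4 starts before EV3 ends → EV3 and EV4 overlap.
EV5 starts after EV3 ends.
EV5 starts before EV4 ends → EV4 and EV5 overlap.

EV1 & EV2, EV3 & EV4, EV4 & EV5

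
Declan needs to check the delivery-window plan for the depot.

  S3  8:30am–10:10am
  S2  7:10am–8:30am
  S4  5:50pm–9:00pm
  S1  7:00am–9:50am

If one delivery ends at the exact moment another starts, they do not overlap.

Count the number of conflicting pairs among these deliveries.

Sorted by start: S1, S2, S3, S4.
S2 starts before S1 ends → S1 and S2 overlap.
S3 starts before S1 ends → S1 and S3 overlap.
S4 starts after S1 ends.
S3 starts exactly when S2 ends (back-to-back, no overlap) — done with S2.
S4 starts after S3 ends.
Overlapping pairs: S1 & S2, S1 & S3 — 2 in total.

2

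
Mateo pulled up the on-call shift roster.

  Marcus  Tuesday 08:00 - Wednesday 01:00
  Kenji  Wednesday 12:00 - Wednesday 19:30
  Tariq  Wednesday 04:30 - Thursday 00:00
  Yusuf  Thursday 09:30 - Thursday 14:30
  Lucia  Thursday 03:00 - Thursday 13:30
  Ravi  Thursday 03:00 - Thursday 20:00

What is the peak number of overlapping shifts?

3

Sort all start/end points and keep a running count:
Tuesday 08:00 start Marcus → 1
Wednesday 01:00 end Marcus → 0
Wednesday 04:30 start Tariq → 1
Wednesday 12:00 start Kenji → 2
Wednesday 19:30 end Kenji → 1
Thursday 00:00 end Tariq → 0
Thursday 03:00 start Lucia → 1
Thursday 03:00 start Ravi → 2
Thursday 09:30 start Yusuf → 3
Thursday 13:30 end Lucia → 2
Thursday 14:30 end Yusuf → 1
Thursday 20:00 end Ravi → 0
Peak is 3, at Thursday 09:30 (Lucia, Ravi, Yusuf).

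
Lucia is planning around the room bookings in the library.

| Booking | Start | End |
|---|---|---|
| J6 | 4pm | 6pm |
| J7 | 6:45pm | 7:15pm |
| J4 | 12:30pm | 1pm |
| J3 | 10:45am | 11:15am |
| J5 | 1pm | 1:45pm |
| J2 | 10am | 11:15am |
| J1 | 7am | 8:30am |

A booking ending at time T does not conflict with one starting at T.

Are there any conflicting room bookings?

Sorted by start: J1, J2, J3, J4, J5, J6, J7.
J2 starts after J1 ends; J1 is clear from here.
J3 starts before J2 ends → J2 and J3 overlap.
That's a conflict, so the schedule is not conflict-free.

Yes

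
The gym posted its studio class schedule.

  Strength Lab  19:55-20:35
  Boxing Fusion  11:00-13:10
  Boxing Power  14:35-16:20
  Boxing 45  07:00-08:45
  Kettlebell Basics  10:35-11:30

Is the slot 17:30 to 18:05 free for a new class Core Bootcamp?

Yes — the slot is free

Boxing 45: ends 08:45 at or before Core Bootcamp starts 17:30 → clear.
Kettlebell Basics: ends 11:30 at or before Core Bootcamp starts 17:30 → clear.
Boxing Fusion: ends 13:10 at or before Core Bootcamp starts 17:30 → clear.
Boxing Power: ends 16:20 at or before Core Bootcamp starts 17:30 → clear.
Strength Lab: starts 19:55 at or after Core Bootcamp ends 18:05 → clear.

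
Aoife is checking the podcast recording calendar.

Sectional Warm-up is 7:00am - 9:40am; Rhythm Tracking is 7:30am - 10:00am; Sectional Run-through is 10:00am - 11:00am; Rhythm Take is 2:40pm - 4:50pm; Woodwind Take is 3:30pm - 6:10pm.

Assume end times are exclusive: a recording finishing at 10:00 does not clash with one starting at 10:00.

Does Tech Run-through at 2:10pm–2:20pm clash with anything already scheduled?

Sectional Warm-up: ends 9:40am at or before Tech Run-through starts 2:10pm → clear.
Rhythm Tracking: ends 10:00am at or before Tech Run-through starts 2:10pm → clear.
Sectional Run-through: ends 11:00am at or before Tech Run-through starts 2:10pm → clear.
Rhythm Take: starts 2:40pm at or after Tech Run-through ends 2:20pm → clear.
Woodwind Take: starts 3:30pm at or after Tech Run-through ends 2:20pm → clear.

No — it doesn't clash with anything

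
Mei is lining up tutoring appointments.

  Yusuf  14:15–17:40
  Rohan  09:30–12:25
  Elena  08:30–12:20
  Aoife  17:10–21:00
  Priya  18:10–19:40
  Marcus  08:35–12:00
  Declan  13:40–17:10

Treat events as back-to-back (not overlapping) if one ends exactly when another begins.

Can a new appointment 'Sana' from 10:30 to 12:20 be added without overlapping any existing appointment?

No — it overlaps Elena, Marcus, Rohan

Elena: starts 08:30 before Sana ends 12:20, and ends 12:20 after Sana starts 10:30 → overlap.
Marcus: starts 08:35 before Sana ends 12:20, and ends 12:00 after Sana starts 10:30 → overlap.
Rohan: starts 09:30 before Sana ends 12:20, and ends 12:25 after Sana starts 10:30 → overlap.
Declan: starts 13:40 at or after Sana ends 12:20 → clear.
Yusuf: starts 14:15 at or after Sana ends 12:20 → clear.
Aoife: starts 17:10 at or after Sana ends 12:20 → clear.
Priya: starts 18:10 at or after Sana ends 12:20 → clear.
Sana overlaps Marcus, Rohan, Elena.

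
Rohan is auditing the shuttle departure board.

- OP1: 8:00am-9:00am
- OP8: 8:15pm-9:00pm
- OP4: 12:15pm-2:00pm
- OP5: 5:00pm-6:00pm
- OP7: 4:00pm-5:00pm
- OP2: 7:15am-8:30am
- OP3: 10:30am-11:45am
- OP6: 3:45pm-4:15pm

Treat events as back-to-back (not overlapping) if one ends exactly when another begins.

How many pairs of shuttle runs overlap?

2

Sorted by start: OP2, OP1, OP3, OP4, OP6, OP7, OP5, OP8.
OP1 starts before OP2 ends → OP2 and OP1 overlap.
OP3 starts after OP2 ends — done with OP2.
OP3 starts after OP1 ends — done with OP1.
OP4 starts after OP3 ends — done with OP3.
OP6 starts after OP4 ends — done with OP4.
OP7 starts before OP6 ends → OP6 and OP7 overlap.
OP5 starts after OP6 ends — done with OP6.
OP5 starts exactly when OP7 ends (back-to-back, no overlap) — done with OP7.
OP8 starts after OP5 ends.
Overlapping pairs: OP1 & OP2, OP6 & OP7 — 2 in total.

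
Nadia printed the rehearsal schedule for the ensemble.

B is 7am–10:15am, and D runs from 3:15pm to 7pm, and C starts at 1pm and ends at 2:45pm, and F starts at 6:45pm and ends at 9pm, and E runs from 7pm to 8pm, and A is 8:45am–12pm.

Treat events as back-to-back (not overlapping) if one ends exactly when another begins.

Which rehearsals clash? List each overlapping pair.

Sorted by start: B, A, C, D, F, E.
A starts before B ends → B and A overlap.
C starts after B ends — done with B.
C starts after A ends — done with A.
D starts after C ends — done with C.
F starts before D ends → D and F overlap.
E starts exactly when D ends (back-to-back, no overlap).
E starts before F ends → F and E overlap.

A & B, D & F, E & F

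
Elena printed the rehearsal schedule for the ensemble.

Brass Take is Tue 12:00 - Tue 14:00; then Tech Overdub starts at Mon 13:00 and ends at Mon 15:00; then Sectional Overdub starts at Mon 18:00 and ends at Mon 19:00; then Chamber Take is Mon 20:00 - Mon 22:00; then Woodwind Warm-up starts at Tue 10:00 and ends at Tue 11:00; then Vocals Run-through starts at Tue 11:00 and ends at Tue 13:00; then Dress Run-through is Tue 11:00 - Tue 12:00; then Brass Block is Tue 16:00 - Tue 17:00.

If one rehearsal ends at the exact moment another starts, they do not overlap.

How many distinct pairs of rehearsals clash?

Two intervals overlap when each starts before the other ends.
Sorted by start: Tech Overdub, Sectional Overdub, Chamber Take, Woodwind Warm-up, Vocals Run-through, Dress Run-through, Brass Take, Brass Block.
Sectional Overdub starts after Tech Overdub ends, so Tech Overdub has no further overlaps.
Chamber Take starts after Sectional Overdub ends, so Sectional Overdub has no further overlaps.
Woodwind Warm-up starts after Chamber Take ends, so Chamber Take has no further overlaps.
Vocals Run-through starts exactly when Woodwind Warm-up ends (back-to-back, no overlap), so Woodwind Warm-up has no further overlaps.
Dress Run-through starts before Vocals Run-through ends → Vocals Run-through and Dress Run-through overlap.
Brass Take starts before Vocals Run-through ends → Vocals Run-through and Brass Take overlap.
Brass Block starts after Vocals Run-through ends.
Brass Take starts exactly when Dress Run-through ends (back-to-back, no overlap), so Dress Run-through has no further overlaps.
Brass Block starts after Brass Take ends.
Overlapping pairs: Brass Take & Vocals Run-through, Dress Run-through & Vocals Run-through — 2 in total.

2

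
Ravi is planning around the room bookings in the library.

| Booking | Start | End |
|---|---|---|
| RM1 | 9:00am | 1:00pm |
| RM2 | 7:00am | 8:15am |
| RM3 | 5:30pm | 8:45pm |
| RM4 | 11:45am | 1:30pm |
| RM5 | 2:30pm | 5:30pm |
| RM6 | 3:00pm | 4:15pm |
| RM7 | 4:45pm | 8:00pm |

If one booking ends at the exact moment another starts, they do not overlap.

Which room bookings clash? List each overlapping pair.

RM1 & RM4, RM3 & RM7, RM5 & RM6, RM5 & RM7

Sorted by start: RM2, RM1, RM4, RM5, RM6, RM7, RM3.
RM1 starts after RM2 ends; RM2 is clear from here.
RM4 starts before RM1 ends → RM1 and RM4 overlap.
RM5 starts after RM1 ends; RM1 is clear from here.
RM5 starts after RM4 ends; RM4 is clear from here.
RM6 starts before RM5 ends → RM5 and RM6 overlap.
RM7 starts before RM5 ends → RM5 and RM7 overlap.
RM3 starts exactly when RM5 ends (back-to-back, no overlap).
RM7 starts after RM6 ends; RM6 is clear from here.
RM3 starts before RM7 ends → RM7 and RM3 overlap.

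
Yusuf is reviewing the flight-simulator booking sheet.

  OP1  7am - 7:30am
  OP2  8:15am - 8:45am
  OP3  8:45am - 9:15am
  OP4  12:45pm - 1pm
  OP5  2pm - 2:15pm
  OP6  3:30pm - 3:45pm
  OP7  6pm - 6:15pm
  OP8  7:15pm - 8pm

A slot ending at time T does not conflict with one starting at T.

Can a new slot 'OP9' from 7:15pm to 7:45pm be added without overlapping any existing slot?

No — it overlaps OP8

OP1: ends 7:30am at or before OP9 starts 7:15pm → clear.
OP2: ends 8:45am at or before OP9 starts 7:15pm → clear.
OP3: ends 9:15am at or before OP9 starts 7:15pm → clear.
OP4: ends 1pm at or before OP9 starts 7:15pm → clear.
OP5: ends 2:15pm at or before OP9 starts 7:15pm → clear.
OP6: ends 3:45pm at or before OP9 starts 7:15pm → clear.
OP7: ends 6:15pm at or before OP9 starts 7:15pm → clear.
OP8: starts 7:15pm before OP9 ends 7:45pm, and ends 8pm after OP9 starts 7:15pm → overlap.
OP9 overlaps OP8.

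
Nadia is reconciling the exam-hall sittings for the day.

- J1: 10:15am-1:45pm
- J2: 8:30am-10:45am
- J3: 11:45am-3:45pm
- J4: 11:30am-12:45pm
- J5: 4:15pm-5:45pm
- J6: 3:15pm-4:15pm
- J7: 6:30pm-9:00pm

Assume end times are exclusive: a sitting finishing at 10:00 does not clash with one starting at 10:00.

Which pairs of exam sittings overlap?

Sorted by start: J2, J1, J4, J3, J6, J5, J7.
J1 starts before J2 ends → J2 and J1 overlap.
J4 starts after J2 ends, so J2 has no further overlaps.
J4 starts before J1 ends → J1 and J4 overlap.
J3 starts before J1 ends → J1 and J3 overlap.
J6 starts after J1 ends, so J1 has no further overlaps.
J3 starts before J4 ends → J4 and J3 overlap.
J6 starts after J4 ends, so J4 has no further overlaps.
J6 starts before J3 ends → J3 and J6 overlap.
J5 starts after J3 ends, so J3 has no further overlaps.
J5 starts exactly when J6 ends (back-to-back, no overlap), so J6 has no further overlaps.
J7 starts after J5 ends.

J1 & J2, J1 & J3, J1 & J4, J3 & J4, J3 & J6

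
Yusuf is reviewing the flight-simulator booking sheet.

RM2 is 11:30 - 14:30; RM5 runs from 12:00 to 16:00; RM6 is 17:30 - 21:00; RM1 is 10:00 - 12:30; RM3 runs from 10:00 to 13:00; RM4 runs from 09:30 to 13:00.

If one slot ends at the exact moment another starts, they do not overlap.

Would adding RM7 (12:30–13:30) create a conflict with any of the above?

Yes — it overlaps RM2, RM3, RM4, RM5

RM4: starts 09:30 before RM7 ends 13:30, and ends 13:00 after RM7 starts 12:30 → overlap.
RM1: ends 12:30 at or before RM7 starts 12:30 → clear.
RM3: starts 10:00 before RM7 ends 13:30, and ends 13:00 after RM7 starts 12:30 → overlap.
RM2: starts 11:30 before RM7 ends 13:30, and ends 14:30 after RM7 starts 12:30 → overlap.
RM5: starts 12:00 before RM7 ends 13:30, and ends 16:00 after RM7 starts 12:30 → overlap.
RM6: starts 17:30 at or after RM7 ends 13:30 → clear.
RM7 overlaps RM2, RM3, RM4, RM5.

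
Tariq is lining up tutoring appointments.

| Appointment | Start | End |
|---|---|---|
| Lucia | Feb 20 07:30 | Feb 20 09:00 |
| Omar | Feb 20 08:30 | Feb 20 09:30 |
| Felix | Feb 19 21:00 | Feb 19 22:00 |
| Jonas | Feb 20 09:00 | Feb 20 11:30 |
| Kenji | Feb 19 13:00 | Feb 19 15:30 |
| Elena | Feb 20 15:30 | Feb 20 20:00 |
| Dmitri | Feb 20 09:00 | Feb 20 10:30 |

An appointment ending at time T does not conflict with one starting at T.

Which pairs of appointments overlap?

Dmitri & Jonas, Dmitri & Omar, Jonas & Omar, Lucia & Omar

Sorted by start: Kenji, Felix, Lucia, Omar, Dmitri, Jonas, Elena.
Felix starts after Kenji ends, so Kenji has no further overlaps.
Lucia starts after Felix ends, so Felix has no further overlaps.
Omar starts before Lucia ends → Lucia and Omar overlap.
Dmitri starts exactly when Lucia ends (back-to-back, no overlap), so Lucia has no further overlaps.
Dmitri starts before Omar ends → Omar and Dmitri overlap.
Jonas starts before Omar ends → Omar and Jonas overlap.
Elena starts after Omar ends.
Jonas starts before Dmitri ends → Dmitri and Jonas overlap.
Elena starts after Dmitri ends.
Elena starts after Jonas ends.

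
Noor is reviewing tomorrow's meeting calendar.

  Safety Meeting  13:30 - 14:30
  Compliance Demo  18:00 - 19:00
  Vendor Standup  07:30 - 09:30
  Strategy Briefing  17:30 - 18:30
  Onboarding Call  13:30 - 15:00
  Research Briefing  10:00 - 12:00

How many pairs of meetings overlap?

Sorted by start: Vendor Standup, Research Briefing, Onboarding Call, Safety Meeting, Strategy Briefing, Compliance Demo.
Research Briefing starts after Vendor Standup ends, so Vendor Standup has no further overlaps.
Onboarding Call starts after Research Briefing ends, so Research Briefing has no further overlaps.
Safety Meeting starts before Onboarding Call ends → Onboarding Call and Safety Meeting overlap.
Strategy Briefing starts after Onboarding Call ends, so Onboarding Call has no further overlaps.
Strategy Briefing starts after Safety Meeting ends, so Safety Meeting has no further overlaps.
Compliance Demo starts before Strategy Briefing ends → Strategy Briefing and Compliance Demo overlap.
Overlapping pairs: Compliance Demo & Strategy Briefing, Onboarding Call & Safety Meeting — 2 in total.

2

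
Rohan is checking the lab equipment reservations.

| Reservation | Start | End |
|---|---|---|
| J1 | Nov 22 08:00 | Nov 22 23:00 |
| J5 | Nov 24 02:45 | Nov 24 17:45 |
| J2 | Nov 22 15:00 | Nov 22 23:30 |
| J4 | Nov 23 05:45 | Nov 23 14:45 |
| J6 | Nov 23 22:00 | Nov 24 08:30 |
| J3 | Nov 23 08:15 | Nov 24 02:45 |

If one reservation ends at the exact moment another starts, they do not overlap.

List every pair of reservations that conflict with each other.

J1 & J2, J3 & J4, J3 & J6, J5 & J6

Sorted by start: J1, J2, J4, J3, J6, J5.
J2 starts before J1 ends → J1 and J2 overlap.
J4 starts after J1 ends — done with J1.
J4 starts after J2 ends — done with J2.
J3 starts before J4 ends → J4 and J3 overlap.
J6 starts after J4 ends — done with J4.
J6 starts before J3 ends → J3 and J6 overlap.
J5 starts exactly when J3 ends (back-to-back, no overlap).
J5 starts before J6 ends → J6 and J5 overlap.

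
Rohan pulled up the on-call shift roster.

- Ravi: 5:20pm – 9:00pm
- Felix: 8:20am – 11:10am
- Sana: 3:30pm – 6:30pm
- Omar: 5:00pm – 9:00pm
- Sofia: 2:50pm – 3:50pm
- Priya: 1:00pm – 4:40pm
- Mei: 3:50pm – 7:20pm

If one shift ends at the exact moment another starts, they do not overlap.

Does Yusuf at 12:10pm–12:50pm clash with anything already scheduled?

Felix: ends 11:10am at or before Yusuf starts 12:10pm → clear.
Priya: starts 1:00pm at or after Yusuf ends 12:50pm → clear.
Sofia: starts 2:50pm at or after Yusuf ends 12:50pm → clear.
Sana: starts 3:30pm at or after Yusuf ends 12:50pm → clear.
Mei: starts 3:50pm at or after Yusuf ends 12:50pm → clear.
Omar: starts 5:00pm at or after Yusuf ends 12:50pm → clear.
Ravi: starts 5:20pm at or after Yusuf ends 12:50pm → clear.

No — it doesn't clash with anything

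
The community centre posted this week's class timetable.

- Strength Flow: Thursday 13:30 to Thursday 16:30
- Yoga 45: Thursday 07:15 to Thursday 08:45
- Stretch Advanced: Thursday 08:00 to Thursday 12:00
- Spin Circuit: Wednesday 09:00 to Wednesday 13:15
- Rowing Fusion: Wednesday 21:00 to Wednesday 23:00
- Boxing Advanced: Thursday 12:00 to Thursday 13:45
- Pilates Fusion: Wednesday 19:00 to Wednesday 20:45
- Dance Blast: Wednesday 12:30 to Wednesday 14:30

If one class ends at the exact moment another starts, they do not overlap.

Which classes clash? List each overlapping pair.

Sorted by start: Spin Circuit, Dance Blast, Pilates Fusion, Rowing Fusion, Yoga 45, Stretch Advanced, Boxing Advanced, Strength Flow.
Dance Blast starts before Spin Circuit ends → Spin Circuit and Dance Blast overlap.
Pilates Fusion starts after Spin Circuit ends; Spin Circuit is clear from here.
Pilates Fusion starts after Dance Blast ends; Dance Blast is clear from here.
Rowing Fusion starts after Pilates Fusion ends; Pilates Fusion is clear from here.
Yoga 45 starts after Rowing Fusion ends; Rowing Fusion is clear from here.
Stretch Advanced starts before Yoga 45 ends → Yoga 45 and Stretch Advanced overlap.
Boxing Advanced starts after Yoga 45 ends; Yoga 45 is clear from here.
Boxing Advanced starts exactly when Stretch Advanced ends (back-to-back, no overlap); Stretch Advanced is clear from here.
Strength Flow starts before Boxing Advanced ends → Boxing Advanced and Strength Flow overlap.

Boxing Advanced & Strength Flow, Dance Blast & Spin Circuit, Stretch Advanced & Yoga 45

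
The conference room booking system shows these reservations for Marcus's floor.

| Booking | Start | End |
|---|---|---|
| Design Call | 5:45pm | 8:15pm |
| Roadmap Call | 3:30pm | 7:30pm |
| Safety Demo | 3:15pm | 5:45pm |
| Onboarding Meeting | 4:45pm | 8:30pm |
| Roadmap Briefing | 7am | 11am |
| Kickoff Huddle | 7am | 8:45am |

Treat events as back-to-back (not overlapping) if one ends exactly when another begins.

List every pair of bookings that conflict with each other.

Sorted by start: Kickoff Huddle, Roadmap Briefing, Safety Demo, Roadmap Call, Onboarding Meeting, Design Call.
Roadmap Briefing starts before Kickoff Huddle ends → Kickoff Huddle and Roadmap Briefing overlap.
Safety Demo starts after Kickoff Huddle ends; Kickoff Huddle is clear from here.
Safety Demo starts after Roadmap Briefing ends; Roadmap Briefing is clear from here.
Roadmap Call starts before Safety Demo ends → Safety Demo and Roadmap Call overlap.
Onboarding Meeting starts before Safety Demo ends → Safety Demo and Onboarding Meeting overlap.
Design Call starts exactly when Safety Demo ends (back-to-back, no overlap).
Onboarding Meeting starts before Roadmap Call ends → Roadmap Call and Onboarding Meeting overlap.
Design Call starts before Roadmap Call ends → Roadmap Call and Design Call overlap.
Design Call starts before Onboarding Meeting ends → Onboarding Meeting and Design Call overlap.

Design Call & Onboarding Meeting, Design Call & Roadmap Call, Kickoff Huddle & Roadmap Briefing, Onboarding Meeting & Roadmap Call, Onboarding Meeting & Safety Demo, Roadmap Call & Safety Demo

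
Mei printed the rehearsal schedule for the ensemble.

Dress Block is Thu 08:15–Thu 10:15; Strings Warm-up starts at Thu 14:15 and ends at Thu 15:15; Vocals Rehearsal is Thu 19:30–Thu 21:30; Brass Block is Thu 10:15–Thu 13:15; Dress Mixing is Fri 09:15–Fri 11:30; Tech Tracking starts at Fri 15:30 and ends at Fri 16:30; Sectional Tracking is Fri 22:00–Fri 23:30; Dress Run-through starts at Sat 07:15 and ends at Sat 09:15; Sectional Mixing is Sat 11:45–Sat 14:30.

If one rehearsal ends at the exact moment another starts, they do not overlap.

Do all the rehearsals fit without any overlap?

Yes

Sorted by start: Dress Block, Brass Block, Strings Warm-up, Vocals Rehearsal, Dress Mixing, Tech Tracking, Sectional Tracking, Dress Run-through, Sectional Mixing.
Brass Block starts exactly when Dress Block ends (back-to-back, no overlap), so Dress Block has no further overlaps.
Strings Warm-up starts after Brass Block ends, so Brass Block has no further overlaps.
Vocals Rehearsal starts after Strings Warm-up ends, so Strings Warm-up has no further overlaps.
Dress Mixing starts after Vocals Rehearsal ends, so Vocals Rehearsal has no further overlaps.
Tech Tracking starts after Dress Mixing ends, so Dress Mixing has no further overlaps.
Sectional Tracking starts after Tech Tracking ends, so Tech Tracking has no further overlaps.
Dress Run-through starts after Sectional Tracking ends, so Sectional Tracking has no further overlaps.
Sectional Mixing starts after Dress Run-through ends.
Every pair is clear; the schedule has no overlaps.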